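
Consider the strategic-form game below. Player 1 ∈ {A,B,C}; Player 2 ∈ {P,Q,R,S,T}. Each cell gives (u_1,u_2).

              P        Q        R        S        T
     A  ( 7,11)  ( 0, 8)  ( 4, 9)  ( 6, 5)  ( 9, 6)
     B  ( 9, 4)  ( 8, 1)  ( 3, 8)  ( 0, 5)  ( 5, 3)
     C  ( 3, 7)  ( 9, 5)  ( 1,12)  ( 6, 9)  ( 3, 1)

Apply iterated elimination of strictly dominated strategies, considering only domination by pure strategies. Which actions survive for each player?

Survivors P1:{A,B} P2:{P,R}

P2 drop Q (P beats it: A:11>8 B:4>1 C:7>5)
P2 drop S (R beats it: A:9>5 B:8>5 C:12>9)
P1 drop C (A beats it: P:7>3 R:4>1 T:9>3)
P2 drop T (P beats it: A:11>6 B:4>3)
P1→{A,B} P2→{P,R}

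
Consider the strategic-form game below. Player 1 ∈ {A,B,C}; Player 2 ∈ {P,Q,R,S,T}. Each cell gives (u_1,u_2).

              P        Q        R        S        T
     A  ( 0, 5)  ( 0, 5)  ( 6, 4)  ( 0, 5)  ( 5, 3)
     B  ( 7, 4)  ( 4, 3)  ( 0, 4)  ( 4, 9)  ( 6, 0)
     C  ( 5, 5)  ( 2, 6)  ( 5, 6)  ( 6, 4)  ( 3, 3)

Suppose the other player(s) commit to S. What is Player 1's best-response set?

u_1(A vs S) = 0
u_1(B vs S) = 4
u_1(C vs S) = 6
max payoff 6 at {C}

BR_1 = {C}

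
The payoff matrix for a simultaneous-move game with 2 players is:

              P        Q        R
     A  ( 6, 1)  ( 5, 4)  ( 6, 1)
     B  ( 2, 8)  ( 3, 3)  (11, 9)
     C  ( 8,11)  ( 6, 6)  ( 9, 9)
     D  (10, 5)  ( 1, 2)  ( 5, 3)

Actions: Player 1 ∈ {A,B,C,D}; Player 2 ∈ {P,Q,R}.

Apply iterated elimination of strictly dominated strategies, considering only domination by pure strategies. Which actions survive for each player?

P1 drop A (C beats it: P:8>6 Q:6>5 R:9>6)
P2 drop Q (P beats it: B:8>3 C:11>6 D:5>2)
P1→{B,C,D} P2→{P,R}

IESDS → P1:{B,C,D} P2:{P,R}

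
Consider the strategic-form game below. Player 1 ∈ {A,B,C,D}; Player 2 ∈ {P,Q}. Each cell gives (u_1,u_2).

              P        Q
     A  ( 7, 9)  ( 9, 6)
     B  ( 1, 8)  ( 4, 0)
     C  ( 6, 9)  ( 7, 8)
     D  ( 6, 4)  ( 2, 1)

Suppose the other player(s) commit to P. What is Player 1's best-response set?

u_1(A vs P) = 7
u_1(B vs P) = 1
u_1(C vs P) = 6
u_1(D vs P) = 6
max payoff 7 at {A}

BR_1 = {A}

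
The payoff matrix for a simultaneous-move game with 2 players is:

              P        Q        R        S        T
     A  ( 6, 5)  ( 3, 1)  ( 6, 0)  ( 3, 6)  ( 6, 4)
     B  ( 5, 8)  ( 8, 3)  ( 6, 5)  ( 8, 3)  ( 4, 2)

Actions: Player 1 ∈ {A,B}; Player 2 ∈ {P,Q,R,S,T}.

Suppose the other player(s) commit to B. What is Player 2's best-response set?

P2 best: {P}

u_2(P vs B) = 8
u_2(Q vs B) = 3
u_2(R vs B) = 5
u_2(S vs B) = 3
u_2(T vs B) = 2
max payoff 8 at {P}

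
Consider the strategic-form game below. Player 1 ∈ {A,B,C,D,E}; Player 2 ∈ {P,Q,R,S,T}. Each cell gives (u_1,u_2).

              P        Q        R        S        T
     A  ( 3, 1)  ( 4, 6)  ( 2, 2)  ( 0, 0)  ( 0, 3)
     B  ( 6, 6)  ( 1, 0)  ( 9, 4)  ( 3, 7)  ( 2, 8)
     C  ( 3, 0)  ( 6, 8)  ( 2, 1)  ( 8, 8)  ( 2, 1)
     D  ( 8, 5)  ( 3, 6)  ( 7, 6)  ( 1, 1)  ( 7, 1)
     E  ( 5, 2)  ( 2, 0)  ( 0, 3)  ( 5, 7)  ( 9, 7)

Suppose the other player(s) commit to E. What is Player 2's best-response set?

P2 best: {S,T}

u_2(P vs E) = 2
u_2(Q vs E) = 0
u_2(R vs E) = 3
u_2(S vs E) = 7
u_2(T vs E) = 7
max payoff 7 at {S,T}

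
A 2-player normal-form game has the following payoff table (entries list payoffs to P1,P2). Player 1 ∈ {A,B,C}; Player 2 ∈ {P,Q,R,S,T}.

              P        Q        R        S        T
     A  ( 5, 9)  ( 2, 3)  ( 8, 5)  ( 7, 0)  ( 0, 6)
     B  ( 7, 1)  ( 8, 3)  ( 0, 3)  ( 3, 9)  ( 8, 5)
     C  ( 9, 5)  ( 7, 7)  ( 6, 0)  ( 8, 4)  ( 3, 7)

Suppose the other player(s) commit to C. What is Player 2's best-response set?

BR_2 = {Q,T}

u_2(P vs C) = 5
u_2(Q vs C) = 7
u_2(R vs C) = 0
u_2(S vs C) = 4
u_2(T vs C) = 7
max payoff 7 at {Q,T}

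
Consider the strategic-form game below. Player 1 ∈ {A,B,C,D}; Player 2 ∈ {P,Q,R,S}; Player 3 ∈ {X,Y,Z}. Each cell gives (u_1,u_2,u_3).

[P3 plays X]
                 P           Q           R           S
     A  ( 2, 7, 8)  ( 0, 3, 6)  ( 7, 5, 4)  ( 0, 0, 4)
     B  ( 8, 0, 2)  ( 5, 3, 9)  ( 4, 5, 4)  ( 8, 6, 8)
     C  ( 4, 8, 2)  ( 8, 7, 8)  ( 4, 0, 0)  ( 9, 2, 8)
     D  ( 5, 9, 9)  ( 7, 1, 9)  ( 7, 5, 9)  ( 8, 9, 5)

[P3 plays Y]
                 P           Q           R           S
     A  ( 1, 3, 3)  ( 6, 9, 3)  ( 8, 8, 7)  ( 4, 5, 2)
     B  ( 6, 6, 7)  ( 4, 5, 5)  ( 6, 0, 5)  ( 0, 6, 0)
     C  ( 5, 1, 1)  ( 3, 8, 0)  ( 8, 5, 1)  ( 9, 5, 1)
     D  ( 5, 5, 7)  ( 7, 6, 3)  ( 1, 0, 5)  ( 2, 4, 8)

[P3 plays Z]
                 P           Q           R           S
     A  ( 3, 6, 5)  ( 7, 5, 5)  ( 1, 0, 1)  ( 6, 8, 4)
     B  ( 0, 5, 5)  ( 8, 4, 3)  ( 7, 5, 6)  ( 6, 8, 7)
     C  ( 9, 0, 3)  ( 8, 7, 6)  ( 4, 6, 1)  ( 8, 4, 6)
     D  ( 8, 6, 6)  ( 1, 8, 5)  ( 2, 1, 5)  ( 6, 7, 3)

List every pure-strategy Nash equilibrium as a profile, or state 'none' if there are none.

(A,P,X): not NE [P1→B gives 8>2]
(A,P,Y): not NE [P1→B gives 6>1; P2→Q gives 9>3; P3→X gives 8>3]
(A,P,Z): not NE [P1→C gives 9>3; P2→S gives 8>6; P3→X gives 8>5]
(A,Q,X): not NE [P1→C gives 8>0; P2→P gives 7>3]
(A,Q,Y): not NE [P1→D gives 7>6; P3→X gives 6>3]
(A,Q,Z): not NE [P1→C gives 8>7; P2→S gives 8>5; P3→X gives 6>5]
(A,R,X): not NE [P2→P gives 7>5; P3→Y gives 7>4]
(A,R,Y): not NE [P2→Q gives 9>8]
(A,R,Z): not NE [P1→B gives 7>1; P2→S gives 8>0; P3→Y gives 7>1]
(A,S,X): not NE [P1→C gives 9>0; P2→P gives 7>0]
(A,S,Y): not NE [P1→C gives 9>4; P2→Q gives 9>5; P3→Z gives 4>2]
(A,S,Z): not NE [P1→C gives 8>6]
(B,P,X): not NE [P2→S gives 6>0; P3→Y gives 7>2]
(B,P,Y): NE
(B,P,Z): not NE [P1→C gives 9>0; P2→S gives 8>5; P3→Y gives 7>5]
(B,Q,X): not NE [P1→C gives 8>5; P2→S gives 6>3]
(B,Q,Y): not NE [P1→D gives 7>4; P2→S gives 6>5; P3→X gives 9>5]
(B,Q,Z): not NE [P2→S gives 8>4; P3→X gives 9>3]
(B,R,X): not NE [P1→D gives 7>4; P2→S gives 6>5; P3→Z gives 6>4]
(B,R,Y): not NE [P1→C gives 8>6; P2→S gives 6>0; P3→Z gives 6>5]
(B,R,Z): not NE [P2→S gives 8>5]
(B,S,X): not NE [P1→C gives 9>8]
(B,S,Y): not NE [P1→C gives 9>0; P3→X gives 8>0]
(B,S,Z): not NE [P1→C gives 8>6; P3→X gives 8>7]
(C,P,X): not NE [P1→B gives 8>4; P3→Z gives 3>2]
(C,P,Y): not NE [P1→B gives 6>5; P2→Q gives 8>1; P3→Z gives 3>1]
(C,P,Z): not NE [P2→Q gives 7>0]
(C,Q,X): not NE [P2→P gives 8>7]
(C,Q,Y): not NE [P1→D gives 7>3; P3→X gives 8>0]
(C,Q,Z): not NE [P3→X gives 8>6]
(C,R,X): not NE [P1→D gives 7>4; P2→P gives 8>0; P3→Z gives 1>0]
(C,R,Y): not NE [P2→Q gives 8>5]
(C,R,Z): not NE [P1→B gives 7>4; P2→Q gives 7>6]
(C,S,X): not NE [P2→P gives 8>2]
(C,S,Y): not NE [P2→Q gives 8>5; P3→X gives 8>1]
(C,S,Z): not NE [P2→Q gives 7>4; P3→X gives 8>6]
(D,P,X): not NE [P1→B gives 8>5]
(D,P,Y): not NE [P1→B gives 6>5; P2→Q gives 6>5; P3→X gives 9>7]
(D,P,Z): not NE [P1→C gives 9>8; P2→Q gives 8>6; P3→X gives 9>6]
(D,Q,X): not NE [P1→C gives 8>7; P2→S gives 9>1]
(D,Q,Y): not NE [P3→X gives 9>3]
(D,Q,Z): not NE [P1→C gives 8>1; P3→X gives 9>5]
(D,R,X): not NE [P2→S gives 9>5]
(D,R,Y): not NE [P1→C gives 8>1; P2→Q gives 6>0; P3→X gives 9>5]
(D,R,Z): not NE [P1→B gives 7>2; P2→Q gives 8>1; P3→X gives 9>5]
(D,S,X): not NE [P1→C gives 9>8; P3→Y gives 8>5]
(D,S,Y): not NE [P1→C gives 9>2; P2→Q gives 6>4]
(D,S,Z): not NE [P1→C gives 8>6; P2→Q gives 8>7; P3→Y gives 8>3]

PSNE = {(B,P,Y)}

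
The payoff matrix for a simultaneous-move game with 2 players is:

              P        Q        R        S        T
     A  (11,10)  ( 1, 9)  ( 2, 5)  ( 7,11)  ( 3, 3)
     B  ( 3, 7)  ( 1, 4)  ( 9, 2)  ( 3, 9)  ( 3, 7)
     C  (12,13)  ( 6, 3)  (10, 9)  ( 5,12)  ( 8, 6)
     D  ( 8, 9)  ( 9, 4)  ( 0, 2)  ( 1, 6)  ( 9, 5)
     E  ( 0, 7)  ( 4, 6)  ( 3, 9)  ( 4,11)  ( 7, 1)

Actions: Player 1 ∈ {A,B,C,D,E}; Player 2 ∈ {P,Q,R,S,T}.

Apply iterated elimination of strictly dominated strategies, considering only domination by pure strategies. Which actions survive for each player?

IESDS → P1:{A,C} P2:{P,S}

P1 drop B (C beats it: P:12>3 Q:6>1 R:10>9 S:5>3 T:8>3)
P1 drop E (C beats it: P:12>0 Q:6>4 R:10>3 S:5>4 T:8>7)
P2 drop Q (P beats it: A:10>9 C:13>3 D:9>4)
P2 drop R (P beats it: A:10>5 C:13>9 D:9>2)
P2 drop T (P beats it: A:10>3 C:13>6 D:9>5)
P1 drop D (A beats it: P:11>8 S:7>1)
P1→{A,C} P2→{P,S}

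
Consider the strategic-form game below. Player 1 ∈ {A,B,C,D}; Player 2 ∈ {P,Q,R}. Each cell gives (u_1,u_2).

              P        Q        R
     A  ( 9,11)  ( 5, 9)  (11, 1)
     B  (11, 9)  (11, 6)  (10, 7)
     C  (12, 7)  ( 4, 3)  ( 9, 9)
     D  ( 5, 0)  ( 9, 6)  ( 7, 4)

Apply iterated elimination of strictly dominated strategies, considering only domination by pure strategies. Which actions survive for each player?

P1 drop D (B beats it: P:11>5 Q:11>9 R:10>7)
P2 drop Q (P beats it: A:11>9 B:9>6 C:7>3)
P1→{A,B,C} P2→{P,R}

Remaining: P1:{A,B,C} P2:{P,R}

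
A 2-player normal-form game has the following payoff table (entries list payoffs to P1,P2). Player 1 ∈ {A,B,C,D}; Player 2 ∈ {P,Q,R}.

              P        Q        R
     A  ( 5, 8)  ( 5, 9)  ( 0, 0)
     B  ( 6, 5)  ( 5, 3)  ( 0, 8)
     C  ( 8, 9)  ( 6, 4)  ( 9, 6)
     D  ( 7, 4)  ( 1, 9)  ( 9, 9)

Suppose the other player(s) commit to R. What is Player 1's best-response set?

BR_1 = {C,D}

u_1(A vs R) = 0
u_1(B vs R) = 0
u_1(C vs R) = 9
u_1(D vs R) = 9
max payoff 9 at {C,D}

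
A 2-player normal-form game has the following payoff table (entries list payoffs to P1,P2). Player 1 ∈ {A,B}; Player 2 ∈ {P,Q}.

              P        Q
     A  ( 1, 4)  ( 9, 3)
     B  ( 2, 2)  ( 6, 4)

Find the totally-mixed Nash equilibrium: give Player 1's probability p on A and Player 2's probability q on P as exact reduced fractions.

P1 mixes 2/3 on A; P2 mixes 3/4 on P

P1 indiff ⇒ q·1+(1-q)·9 = q·2+(1-q)·6 ⇒ q(-1) = (1-q)(-3) ⇒ q = 3/4
P2 indiff ⇒ p·4+(1-p)·2 = p·3+(1-p)·4 ⇒ p(1) = (1-p)(2) ⇒ p = 2/3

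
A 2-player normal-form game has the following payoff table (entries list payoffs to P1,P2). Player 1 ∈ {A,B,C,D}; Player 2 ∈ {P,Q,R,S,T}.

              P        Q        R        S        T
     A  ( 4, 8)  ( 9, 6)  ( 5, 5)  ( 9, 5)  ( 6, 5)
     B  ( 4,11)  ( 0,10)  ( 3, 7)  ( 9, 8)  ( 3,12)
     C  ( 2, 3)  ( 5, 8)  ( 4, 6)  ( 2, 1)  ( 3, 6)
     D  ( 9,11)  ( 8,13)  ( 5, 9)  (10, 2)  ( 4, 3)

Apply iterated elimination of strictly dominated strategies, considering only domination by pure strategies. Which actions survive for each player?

IESDS → P1:{A,D} P2:{P,Q}

P1 drop B (D beats it: P:9>4 Q:8>0 R:5>3 S:10>9 T:4>3)
P1 drop C (A beats it: P:4>2 Q:9>5 R:5>4 S:9>2 T:6>3)
P2 drop R (P beats it: A:8>5 D:11>9)
P2 drop S (P beats it: A:8>5 D:11>2)
P2 drop T (P beats it: A:8>5 D:11>3)
P1→{A,D} P2→{P,Q}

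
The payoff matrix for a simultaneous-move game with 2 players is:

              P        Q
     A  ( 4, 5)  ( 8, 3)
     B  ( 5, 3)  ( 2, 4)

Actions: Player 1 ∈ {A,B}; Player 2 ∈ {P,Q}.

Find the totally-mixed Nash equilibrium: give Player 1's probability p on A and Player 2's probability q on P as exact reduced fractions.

P1 mixes 1/3 on A; P2 mixes 6/7 on P

P1 indiff ⇒ q·4+(1-q)·8 = q·5+(1-q)·2 ⇒ q(-1) = (1-q)(-6) ⇒ q = 6/7
P2 indiff ⇒ p·5+(1-p)·3 = p·3+(1-p)·4 ⇒ p(2) = (1-p)(1) ⇒ p = 1/3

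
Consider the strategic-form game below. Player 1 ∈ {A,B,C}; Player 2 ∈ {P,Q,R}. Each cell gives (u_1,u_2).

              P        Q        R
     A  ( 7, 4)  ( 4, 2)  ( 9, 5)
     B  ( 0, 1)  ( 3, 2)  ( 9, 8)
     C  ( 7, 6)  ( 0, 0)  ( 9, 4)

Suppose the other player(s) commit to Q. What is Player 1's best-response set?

argmax u_1 = {A}

u_1(A vs Q) = 4
u_1(B vs Q) = 3
u_1(C vs Q) = 0
max payoff 4 at {A}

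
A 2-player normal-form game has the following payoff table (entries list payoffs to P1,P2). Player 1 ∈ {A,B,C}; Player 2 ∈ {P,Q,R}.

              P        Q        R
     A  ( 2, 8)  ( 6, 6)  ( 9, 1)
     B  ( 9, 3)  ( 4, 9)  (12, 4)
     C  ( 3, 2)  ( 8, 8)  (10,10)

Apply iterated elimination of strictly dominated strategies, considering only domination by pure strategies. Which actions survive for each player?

Survivors P1:{B,C} P2:{Q,R}

P1 drop A (C beats it: P:3>2 Q:8>6 R:10>9)
P2 drop P (Q beats it: B:9>3 C:8>2)
P1→{B,C} P2→{Q,R}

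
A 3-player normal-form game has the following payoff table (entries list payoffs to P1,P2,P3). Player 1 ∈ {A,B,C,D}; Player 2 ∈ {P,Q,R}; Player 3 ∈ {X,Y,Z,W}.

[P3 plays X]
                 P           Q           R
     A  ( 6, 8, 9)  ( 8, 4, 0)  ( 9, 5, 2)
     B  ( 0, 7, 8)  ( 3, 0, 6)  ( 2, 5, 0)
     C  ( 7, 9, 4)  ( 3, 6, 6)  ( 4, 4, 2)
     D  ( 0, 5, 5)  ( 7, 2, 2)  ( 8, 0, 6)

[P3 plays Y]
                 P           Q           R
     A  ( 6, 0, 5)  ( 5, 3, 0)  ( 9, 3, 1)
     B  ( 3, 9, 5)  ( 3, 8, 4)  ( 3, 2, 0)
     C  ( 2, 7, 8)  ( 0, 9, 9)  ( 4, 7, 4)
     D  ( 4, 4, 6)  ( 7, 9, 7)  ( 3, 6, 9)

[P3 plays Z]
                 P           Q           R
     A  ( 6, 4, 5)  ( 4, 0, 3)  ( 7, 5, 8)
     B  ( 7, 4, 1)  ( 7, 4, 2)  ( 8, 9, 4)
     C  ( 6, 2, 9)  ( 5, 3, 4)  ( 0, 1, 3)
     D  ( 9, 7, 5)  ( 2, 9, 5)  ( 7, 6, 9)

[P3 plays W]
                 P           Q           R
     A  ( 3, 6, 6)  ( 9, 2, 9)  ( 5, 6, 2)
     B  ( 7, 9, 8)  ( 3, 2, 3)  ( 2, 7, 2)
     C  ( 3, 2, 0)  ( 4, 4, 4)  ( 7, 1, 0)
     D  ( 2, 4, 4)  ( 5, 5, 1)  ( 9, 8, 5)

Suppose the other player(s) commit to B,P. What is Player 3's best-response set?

BR_3 = {X,W}

u_3(X vs B,P) = 8
u_3(Y vs B,P) = 5
u_3(Z vs B,P) = 1
u_3(W vs B,P) = 8
max payoff 8 at {X,W}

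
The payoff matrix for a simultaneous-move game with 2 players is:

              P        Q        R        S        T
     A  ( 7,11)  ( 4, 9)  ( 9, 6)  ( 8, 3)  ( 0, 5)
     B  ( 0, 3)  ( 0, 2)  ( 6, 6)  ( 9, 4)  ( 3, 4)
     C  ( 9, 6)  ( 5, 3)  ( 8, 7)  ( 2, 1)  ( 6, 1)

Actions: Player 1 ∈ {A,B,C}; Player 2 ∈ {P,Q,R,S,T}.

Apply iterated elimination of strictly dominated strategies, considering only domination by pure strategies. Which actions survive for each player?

Remaining: P1:{A,C} P2:{P,R}

P2 drop Q (P beats it: A:11>9 B:3>2 C:6>3)
P2 drop S (R beats it: A:6>3 B:6>4 C:7>1)
P1 drop B (C beats it: P:9>0 R:8>6 T:6>3)
P2 drop T (P beats it: A:11>5 C:6>1)
P1→{A,C} P2→{P,R}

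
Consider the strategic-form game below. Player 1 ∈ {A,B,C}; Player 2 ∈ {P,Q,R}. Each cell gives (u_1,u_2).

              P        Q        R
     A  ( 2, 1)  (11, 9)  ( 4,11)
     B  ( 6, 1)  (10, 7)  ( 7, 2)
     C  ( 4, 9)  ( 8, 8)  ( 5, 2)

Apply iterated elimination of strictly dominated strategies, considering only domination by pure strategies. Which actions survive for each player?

Remaining: P1:{A,B} P2:{Q,R}

P1 drop C (B beats it: P:6>4 Q:10>8 R:7>5)
P2 drop P (Q beats it: A:9>1 B:7>1)
P1→{A,B} P2→{Q,R}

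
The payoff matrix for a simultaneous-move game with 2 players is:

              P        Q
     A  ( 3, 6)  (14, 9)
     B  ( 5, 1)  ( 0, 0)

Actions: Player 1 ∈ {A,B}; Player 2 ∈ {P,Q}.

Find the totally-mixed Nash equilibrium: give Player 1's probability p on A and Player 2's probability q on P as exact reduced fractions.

P1 mixes 1/4 on A; P2 mixes 7/8 on P

P1 indiff ⇒ q·3+(1-q)·14 = q·5+(1-q)·0 ⇒ q(-2) = (1-q)(-14) ⇒ q = 7/8
P2 indiff ⇒ p·6+(1-p)·1 = p·9+(1-p)·0 ⇒ p(-3) = (1-p)(-1) ⇒ p = 1/4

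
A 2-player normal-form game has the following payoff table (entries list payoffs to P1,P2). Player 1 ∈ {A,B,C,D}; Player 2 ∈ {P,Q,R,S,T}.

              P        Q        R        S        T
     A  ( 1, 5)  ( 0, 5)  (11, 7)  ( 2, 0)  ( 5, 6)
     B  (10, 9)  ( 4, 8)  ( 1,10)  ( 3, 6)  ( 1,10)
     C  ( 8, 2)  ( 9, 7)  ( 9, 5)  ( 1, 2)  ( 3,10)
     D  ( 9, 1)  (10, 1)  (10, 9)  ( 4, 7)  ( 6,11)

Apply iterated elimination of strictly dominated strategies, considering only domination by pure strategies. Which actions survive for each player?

Survivors P1:{A,D} P2:{R,T}

P1 drop C (D beats it: P:9>8 Q:10>9 R:10>9 S:4>1 T:6>3)
P2 drop P (R beats it: A:7>5 B:10>9 D:9>1)
P1 drop B (D beats it: Q:10>4 R:10>1 S:4>3 T:6>1)
P2 drop Q (R beats it: A:7>5 D:9>1)
P2 drop S (R beats it: A:7>0 D:9>7)
P1→{A,D} P2→{R,T}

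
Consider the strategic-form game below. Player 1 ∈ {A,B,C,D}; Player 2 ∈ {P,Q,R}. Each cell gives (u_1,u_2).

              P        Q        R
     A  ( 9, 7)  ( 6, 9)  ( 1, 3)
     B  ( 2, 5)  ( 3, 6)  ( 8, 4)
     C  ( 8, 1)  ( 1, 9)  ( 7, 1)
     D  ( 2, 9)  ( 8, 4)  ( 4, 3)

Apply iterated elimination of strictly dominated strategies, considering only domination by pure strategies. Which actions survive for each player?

P2 drop R (Q beats it: A:9>3 B:6>4 C:9>1 D:4>3)
P1 drop B (A beats it: P:9>2 Q:6>3)
P1 drop C (A beats it: P:9>8 Q:6>1)
P1→{A,D} P2→{P,Q}

Survivors P1:{A,D} P2:{P,Q}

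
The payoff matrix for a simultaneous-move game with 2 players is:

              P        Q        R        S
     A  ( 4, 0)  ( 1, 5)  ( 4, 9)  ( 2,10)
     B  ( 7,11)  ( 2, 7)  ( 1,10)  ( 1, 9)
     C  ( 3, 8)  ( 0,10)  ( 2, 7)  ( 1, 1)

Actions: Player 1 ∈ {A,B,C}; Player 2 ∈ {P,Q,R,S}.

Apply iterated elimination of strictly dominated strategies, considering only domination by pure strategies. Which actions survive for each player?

P1 drop C (A beats it: P:4>3 Q:1>0 R:4>2 S:2>1)
P2 drop Q (R beats it: A:9>5 B:10>7)
P1→{A,B} P2→{P,R,S}

IESDS → P1:{A,B} P2:{P,R,S}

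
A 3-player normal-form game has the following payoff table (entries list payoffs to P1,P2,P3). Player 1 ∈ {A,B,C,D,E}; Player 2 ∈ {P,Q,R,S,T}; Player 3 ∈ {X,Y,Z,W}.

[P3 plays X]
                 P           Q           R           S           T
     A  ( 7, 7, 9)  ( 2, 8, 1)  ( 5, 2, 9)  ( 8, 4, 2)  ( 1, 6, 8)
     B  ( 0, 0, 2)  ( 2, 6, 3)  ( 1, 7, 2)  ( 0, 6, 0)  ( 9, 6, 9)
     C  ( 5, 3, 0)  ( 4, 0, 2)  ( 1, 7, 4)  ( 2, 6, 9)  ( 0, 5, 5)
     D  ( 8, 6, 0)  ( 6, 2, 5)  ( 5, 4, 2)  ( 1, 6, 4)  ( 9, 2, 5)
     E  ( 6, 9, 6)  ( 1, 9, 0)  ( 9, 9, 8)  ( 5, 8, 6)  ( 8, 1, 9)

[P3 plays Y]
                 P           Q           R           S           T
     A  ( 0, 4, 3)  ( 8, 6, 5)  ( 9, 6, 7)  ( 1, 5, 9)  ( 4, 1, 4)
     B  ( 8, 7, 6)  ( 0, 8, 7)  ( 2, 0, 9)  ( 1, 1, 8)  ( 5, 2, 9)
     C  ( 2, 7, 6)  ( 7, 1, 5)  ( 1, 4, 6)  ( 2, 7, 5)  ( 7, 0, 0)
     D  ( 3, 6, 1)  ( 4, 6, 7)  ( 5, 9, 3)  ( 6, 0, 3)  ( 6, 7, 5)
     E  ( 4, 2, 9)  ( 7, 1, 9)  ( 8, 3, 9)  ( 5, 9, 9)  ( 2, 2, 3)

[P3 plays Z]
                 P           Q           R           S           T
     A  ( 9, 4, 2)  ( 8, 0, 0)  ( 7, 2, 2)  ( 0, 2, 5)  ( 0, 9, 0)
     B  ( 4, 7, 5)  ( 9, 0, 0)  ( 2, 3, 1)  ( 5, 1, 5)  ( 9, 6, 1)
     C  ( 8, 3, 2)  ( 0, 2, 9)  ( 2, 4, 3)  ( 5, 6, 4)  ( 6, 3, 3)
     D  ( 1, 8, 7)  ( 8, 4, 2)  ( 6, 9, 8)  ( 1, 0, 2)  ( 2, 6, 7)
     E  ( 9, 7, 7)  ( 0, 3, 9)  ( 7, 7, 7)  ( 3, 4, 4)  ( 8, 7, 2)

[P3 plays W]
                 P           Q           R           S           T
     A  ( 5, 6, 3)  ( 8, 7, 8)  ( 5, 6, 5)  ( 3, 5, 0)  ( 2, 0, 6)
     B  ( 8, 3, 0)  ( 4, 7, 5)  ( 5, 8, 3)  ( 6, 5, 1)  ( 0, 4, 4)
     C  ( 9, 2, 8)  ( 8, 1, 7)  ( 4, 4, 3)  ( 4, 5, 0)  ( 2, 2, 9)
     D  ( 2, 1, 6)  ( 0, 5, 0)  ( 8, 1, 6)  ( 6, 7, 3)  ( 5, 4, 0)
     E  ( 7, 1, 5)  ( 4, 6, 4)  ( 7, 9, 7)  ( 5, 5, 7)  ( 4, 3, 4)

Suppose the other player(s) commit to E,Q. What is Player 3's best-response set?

argmax u_3 = {Y,Z}

u_3(X vs E,Q) = 0
u_3(Y vs E,Q) = 9
u_3(Z vs E,Q) = 9
u_3(W vs E,Q) = 4
max payoff 9 at {Y,Z}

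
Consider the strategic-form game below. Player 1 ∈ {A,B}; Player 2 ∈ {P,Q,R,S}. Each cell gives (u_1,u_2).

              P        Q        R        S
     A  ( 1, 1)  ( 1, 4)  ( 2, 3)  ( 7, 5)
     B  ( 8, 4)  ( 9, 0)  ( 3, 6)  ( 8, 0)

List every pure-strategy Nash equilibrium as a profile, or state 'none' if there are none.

PSNE = {(B,R)}

(A,P): not NE [P1→B gives 8>1; P2→S gives 5>1]
(A,Q): not NE [P1→B gives 9>1; P2→S gives 5>4]
(A,R): not NE [P1→B gives 3>2; P2→S gives 5>3]
(A,S): not NE [P1→B gives 8>7]
(B,P): not NE [P2→R gives 6>4]
(B,Q): not NE [P2→R gives 6>0]
(B,R): NE
(B,S): not NE [P2→R gives 6>0]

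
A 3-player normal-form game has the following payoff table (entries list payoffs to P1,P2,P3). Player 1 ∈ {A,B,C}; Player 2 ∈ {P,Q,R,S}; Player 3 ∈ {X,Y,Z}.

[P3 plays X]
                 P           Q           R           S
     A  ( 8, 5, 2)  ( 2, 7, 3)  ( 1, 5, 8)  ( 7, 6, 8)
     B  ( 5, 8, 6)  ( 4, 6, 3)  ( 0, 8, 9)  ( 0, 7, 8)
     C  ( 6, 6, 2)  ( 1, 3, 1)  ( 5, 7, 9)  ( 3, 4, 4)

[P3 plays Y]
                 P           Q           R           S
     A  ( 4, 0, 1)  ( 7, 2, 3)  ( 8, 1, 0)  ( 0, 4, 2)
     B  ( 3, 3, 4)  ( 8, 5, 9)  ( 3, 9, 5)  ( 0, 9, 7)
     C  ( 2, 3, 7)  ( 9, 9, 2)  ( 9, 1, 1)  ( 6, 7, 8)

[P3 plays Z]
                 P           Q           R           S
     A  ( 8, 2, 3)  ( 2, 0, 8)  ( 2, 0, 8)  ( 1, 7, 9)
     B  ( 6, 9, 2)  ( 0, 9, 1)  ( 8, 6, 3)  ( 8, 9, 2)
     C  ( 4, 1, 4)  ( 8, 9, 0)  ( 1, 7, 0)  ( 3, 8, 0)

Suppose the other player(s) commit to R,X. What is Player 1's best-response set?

BR_1 = {C}

u_1(A vs R,X) = 1
u_1(B vs R,X) = 0
u_1(C vs R,X) = 5
max payoff 5 at {C}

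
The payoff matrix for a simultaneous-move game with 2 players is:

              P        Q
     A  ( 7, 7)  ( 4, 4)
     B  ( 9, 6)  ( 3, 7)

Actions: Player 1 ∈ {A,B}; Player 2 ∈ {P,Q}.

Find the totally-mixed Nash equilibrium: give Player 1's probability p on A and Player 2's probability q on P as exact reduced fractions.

P1 indiff ⇒ q·7+(1-q)·4 = q·9+(1-q)·3 ⇒ q(-2) = (1-q)(-1) ⇒ q = 1/3
P2 indiff ⇒ p·7+(1-p)·6 = p·4+(1-p)·7 ⇒ p(3) = (1-p)(1) ⇒ p = 1/4

p=1/4, q=1/3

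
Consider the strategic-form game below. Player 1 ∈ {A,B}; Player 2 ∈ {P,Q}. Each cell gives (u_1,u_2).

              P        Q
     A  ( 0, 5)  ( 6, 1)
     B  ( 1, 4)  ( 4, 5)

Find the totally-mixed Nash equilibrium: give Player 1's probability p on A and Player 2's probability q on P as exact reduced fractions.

P1 indiff ⇒ q·0+(1-q)·6 = q·1+(1-q)·4 ⇒ q(-1) = (1-q)(-2) ⇒ q = 2/3
P2 indiff ⇒ p·5+(1-p)·4 = p·1+(1-p)·5 ⇒ p(4) = (1-p)(1) ⇒ p = 1/5

(p,q) = (1/5, 2/3)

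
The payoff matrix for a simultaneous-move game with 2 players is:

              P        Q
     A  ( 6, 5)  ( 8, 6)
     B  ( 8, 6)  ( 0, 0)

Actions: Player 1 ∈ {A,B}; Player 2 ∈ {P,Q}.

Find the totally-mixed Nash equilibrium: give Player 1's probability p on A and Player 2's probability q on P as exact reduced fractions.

P1 indiff ⇒ q·6+(1-q)·8 = q·8+(1-q)·0 ⇒ q(-2) = (1-q)(-8) ⇒ q = 4/5
P2 indiff ⇒ p·5+(1-p)·6 = p·6+(1-p)·0 ⇒ p(-1) = (1-p)(-6) ⇒ p = 6/7

(p,q) = (6/7, 4/5)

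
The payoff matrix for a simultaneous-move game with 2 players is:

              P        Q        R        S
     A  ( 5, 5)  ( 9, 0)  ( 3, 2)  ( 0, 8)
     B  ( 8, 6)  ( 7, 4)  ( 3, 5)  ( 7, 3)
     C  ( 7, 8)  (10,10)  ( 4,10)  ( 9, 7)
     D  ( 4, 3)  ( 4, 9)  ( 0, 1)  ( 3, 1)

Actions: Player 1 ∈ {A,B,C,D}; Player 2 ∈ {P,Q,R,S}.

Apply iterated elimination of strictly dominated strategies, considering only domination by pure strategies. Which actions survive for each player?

P1 drop A (C beats it: P:7>5 Q:10>9 R:4>3 S:9>0)
P1 drop D (B beats it: P:8>4 Q:7>4 R:3>0 S:7>3)
P2 drop S (P beats it: B:6>3 C:8>7)
P1→{B,C} P2→{P,Q,R}

IESDS → P1:{B,C} P2:{P,Q,R}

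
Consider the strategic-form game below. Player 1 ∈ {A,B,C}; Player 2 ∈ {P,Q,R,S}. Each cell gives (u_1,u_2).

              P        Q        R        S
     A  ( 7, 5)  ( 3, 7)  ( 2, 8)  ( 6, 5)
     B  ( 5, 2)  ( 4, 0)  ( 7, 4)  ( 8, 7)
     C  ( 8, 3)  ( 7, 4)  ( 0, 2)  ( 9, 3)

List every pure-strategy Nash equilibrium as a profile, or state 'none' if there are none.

PSNE = {(C,Q)}

(A,P): not NE [P1→C gives 8>7; P2→R gives 8>5]
(A,Q): not NE [P1→C gives 7>3; P2→R gives 8>7]
(A,R): not NE [P1→B gives 7>2]
(A,S): not NE [P1→C gives 9>6; P2→R gives 8>5]
(B,P): not NE [P1→C gives 8>5; P2→S gives 7>2]
(B,Q): not NE [P1→C gives 7>4; P2→S gives 7>0]
(B,R): not NE [P2→S gives 7>4]
(B,S): not NE [P1→C gives 9>8]
(C,P): not NE [P2→Q gives 4>3]
(C,Q): NE
(C,R): not NE [P1→B gives 7>0; P2→Q gives 4>2]
(C,S): not NE [P2→Q gives 4>3]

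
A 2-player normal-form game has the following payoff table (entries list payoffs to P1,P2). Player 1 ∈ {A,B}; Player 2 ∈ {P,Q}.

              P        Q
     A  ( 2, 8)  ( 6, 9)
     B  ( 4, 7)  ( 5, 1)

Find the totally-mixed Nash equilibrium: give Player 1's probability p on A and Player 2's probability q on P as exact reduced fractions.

P1 indiff ⇒ q·2+(1-q)·6 = q·4+(1-q)·5 ⇒ q(-2) = (1-q)(-1) ⇒ q = 1/3
P2 indiff ⇒ p·8+(1-p)·7 = p·9+(1-p)·1 ⇒ p(-1) = (1-p)(-6) ⇒ p = 6/7

p=6/7, q=1/3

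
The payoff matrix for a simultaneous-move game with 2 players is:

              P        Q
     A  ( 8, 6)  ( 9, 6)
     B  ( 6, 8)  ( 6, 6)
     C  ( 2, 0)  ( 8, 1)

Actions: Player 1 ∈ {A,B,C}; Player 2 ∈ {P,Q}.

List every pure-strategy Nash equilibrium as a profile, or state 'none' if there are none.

(A,P): NE
(A,Q): NE
(B,P): not NE [P1→A gives 8>6]
(B,Q): not NE [P1→A gives 9>6; P2→P gives 8>6]
(C,P): not NE [P1→A gives 8>2; P2→Q gives 1>0]
(C,Q): not NE [P1→A gives 9>8]

PSNE = {(A,P), (A,Q)}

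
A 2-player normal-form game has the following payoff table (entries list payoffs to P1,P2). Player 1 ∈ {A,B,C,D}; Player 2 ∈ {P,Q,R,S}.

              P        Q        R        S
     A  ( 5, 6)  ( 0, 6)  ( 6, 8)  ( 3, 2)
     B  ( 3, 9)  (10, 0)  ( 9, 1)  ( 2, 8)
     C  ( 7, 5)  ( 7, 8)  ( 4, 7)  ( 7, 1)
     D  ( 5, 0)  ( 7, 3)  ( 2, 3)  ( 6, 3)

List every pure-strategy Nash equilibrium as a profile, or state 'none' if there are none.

(A,P): not NE [P1→C gives 7>5; P2→R gives 8>6]
(A,Q): not NE [P1→B gives 10>0; P2→R gives 8>6]
(A,R): not NE [P1→B gives 9>6]
(A,S): not NE [P1→C gives 7>3; P2→R gives 8>2]
(B,P): not NE [P1→C gives 7>3]
(B,Q): not NE [P2→P gives 9>0]
(B,R): not NE [P2→P gives 9>1]
(B,S): not NE [P1→C gives 7>2; P2→P gives 9>8]
(C,P): not NE [P2→Q gives 8>5]
(C,Q): not NE [P1→B gives 10>7]
(C,R): not NE [P1→B gives 9>4; P2→Q gives 8>7]
(C,S): not NE [P2→Q gives 8>1]
(D,P): not NE [P1→C gives 7>5; P2→S gives 3>0]
(D,Q): not NE [P1→B gives 10>7]
(D,R): not NE [P1→B gives 9>2]
(D,S): not NE [P1→C gives 7>6]

Equilibria: none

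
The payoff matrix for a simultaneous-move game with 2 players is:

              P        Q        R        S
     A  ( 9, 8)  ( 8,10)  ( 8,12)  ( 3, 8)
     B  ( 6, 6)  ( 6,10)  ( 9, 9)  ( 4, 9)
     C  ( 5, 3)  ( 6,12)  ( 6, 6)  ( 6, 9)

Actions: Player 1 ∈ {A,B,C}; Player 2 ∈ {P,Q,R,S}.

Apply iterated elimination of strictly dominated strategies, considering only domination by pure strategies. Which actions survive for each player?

IESDS → P1:{A,B} P2:{Q,R}

P2 drop P (Q beats it: A:10>8 B:10>6 C:12>3)
P2 drop S (Q beats it: A:10>8 B:10>9 C:12>9)
P1 drop C (A beats it: Q:8>6 R:8>6)
P1→{A,B} P2→{Q,R}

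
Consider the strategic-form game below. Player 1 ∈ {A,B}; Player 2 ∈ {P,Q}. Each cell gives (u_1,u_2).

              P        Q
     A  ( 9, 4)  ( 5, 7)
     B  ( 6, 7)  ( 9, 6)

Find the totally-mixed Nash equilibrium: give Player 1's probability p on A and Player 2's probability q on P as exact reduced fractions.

P1 indiff ⇒ q·9+(1-q)·5 = q·6+(1-q)·9 ⇒ q(3) = (1-q)(4) ⇒ q = 4/7
P2 indiff ⇒ p·4+(1-p)·7 = p·7+(1-p)·6 ⇒ p(-3) = (1-p)(-1) ⇒ p = 1/4

P1 mixes 1/4 on A; P2 mixes 4/7 on P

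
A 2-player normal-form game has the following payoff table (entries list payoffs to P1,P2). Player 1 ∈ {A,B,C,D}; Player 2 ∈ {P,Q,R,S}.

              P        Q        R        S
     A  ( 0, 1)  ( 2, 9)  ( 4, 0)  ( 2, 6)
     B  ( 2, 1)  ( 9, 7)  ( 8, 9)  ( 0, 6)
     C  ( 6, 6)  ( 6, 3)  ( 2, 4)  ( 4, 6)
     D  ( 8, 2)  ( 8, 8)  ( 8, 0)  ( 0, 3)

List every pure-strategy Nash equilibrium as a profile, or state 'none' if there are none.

Nash profiles: (B,R), (C,S)

(A,P): not NE [P1→D gives 8>0; P2→Q gives 9>1]
(A,Q): not NE [P1→B gives 9>2]
(A,R): not NE [P1→D gives 8>4; P2→Q gives 9>0]
(A,S): not NE [P1→C gives 4>2; P2→Q gives 9>6]
(B,P): not NE [P1→D gives 8>2; P2→R gives 9>1]
(B,Q): not NE [P2→R gives 9>7]
(B,R): NE
(B,S): not NE [P1→C gives 4>0; P2→R gives 9>6]
(C,P): not NE [P1→D gives 8>6]
(C,Q): not NE [P1→B gives 9>6; P2→S gives 6>3]
(C,R): not NE [P1→D gives 8>2; P2→S gives 6>4]
(C,S): NE
(D,P): not NE [P2→Q gives 8>2]
(D,Q): not NE [P1→B gives 9>8]
(D,R): not NE [P2→Q gives 8>0]
(D,S): not NE [P1→C gives 4>0; P2→Q gives 8>3]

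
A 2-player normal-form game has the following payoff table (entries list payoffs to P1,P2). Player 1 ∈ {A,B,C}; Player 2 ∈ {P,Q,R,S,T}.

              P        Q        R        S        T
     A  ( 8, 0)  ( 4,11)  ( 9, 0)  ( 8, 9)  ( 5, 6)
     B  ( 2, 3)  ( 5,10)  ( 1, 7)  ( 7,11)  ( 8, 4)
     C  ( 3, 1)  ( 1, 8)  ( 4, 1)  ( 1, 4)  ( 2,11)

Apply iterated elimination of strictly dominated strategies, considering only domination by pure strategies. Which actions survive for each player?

Survivors P1:{A,B} P2:{Q,S}

P1 drop C (A beats it: P:8>3 Q:4>1 R:9>4 S:8>1 T:5>2)
P2 drop P (Q beats it: A:11>0 B:10>3)
P2 drop R (Q beats it: A:11>0 B:10>7)
P2 drop T (Q beats it: A:11>6 B:10>4)
P1→{A,B} P2→{Q,S}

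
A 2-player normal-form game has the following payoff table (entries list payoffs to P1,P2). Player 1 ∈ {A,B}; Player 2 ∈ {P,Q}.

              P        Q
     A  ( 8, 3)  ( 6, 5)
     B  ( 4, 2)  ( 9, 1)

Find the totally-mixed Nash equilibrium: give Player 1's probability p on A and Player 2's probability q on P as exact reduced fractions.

p=1/3, q=3/7

P1 indiff ⇒ q·8+(1-q)·6 = q·4+(1-q)·9 ⇒ q(4) = (1-q)(3) ⇒ q = 3/7
P2 indiff ⇒ p·3+(1-p)·2 = p·5+(1-p)·1 ⇒ p(-2) = (1-p)(-1) ⇒ p = 1/3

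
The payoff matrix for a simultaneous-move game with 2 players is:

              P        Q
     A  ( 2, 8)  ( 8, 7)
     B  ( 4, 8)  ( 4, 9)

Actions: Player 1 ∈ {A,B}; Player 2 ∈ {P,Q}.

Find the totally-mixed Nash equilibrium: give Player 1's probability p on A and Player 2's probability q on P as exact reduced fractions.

P1 indiff ⇒ q·2+(1-q)·8 = q·4+(1-q)·4 ⇒ q(-2) = (1-q)(-4) ⇒ q = 2/3
P2 indiff ⇒ p·8+(1-p)·8 = p·7+(1-p)·9 ⇒ p(1) = (1-p)(1) ⇒ p = 1/2

p=1/2, q=2/3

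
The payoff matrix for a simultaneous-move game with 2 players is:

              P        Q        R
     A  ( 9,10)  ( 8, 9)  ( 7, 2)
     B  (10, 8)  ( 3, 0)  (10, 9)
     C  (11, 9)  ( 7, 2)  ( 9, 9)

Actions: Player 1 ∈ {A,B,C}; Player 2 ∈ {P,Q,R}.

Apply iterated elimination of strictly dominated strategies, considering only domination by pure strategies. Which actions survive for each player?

P2 drop Q (P beats it: A:10>9 B:8>0 C:9>2)
P1 drop A (B beats it: P:10>9 R:10>7)
P1→{B,C} P2→{P,R}

IESDS → P1:{B,C} P2:{P,R}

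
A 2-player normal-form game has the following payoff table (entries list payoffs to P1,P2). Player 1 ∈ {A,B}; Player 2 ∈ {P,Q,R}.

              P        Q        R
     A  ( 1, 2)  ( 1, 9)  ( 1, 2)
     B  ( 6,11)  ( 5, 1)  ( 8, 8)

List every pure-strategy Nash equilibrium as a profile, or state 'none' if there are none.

(A,P): not NE [P1→B gives 6>1; P2→Q gives 9>2]
(A,Q): not NE [P1→B gives 5>1]
(A,R): not NE [P1→B gives 8>1; P2→Q gives 9>2]
(B,P): NE
(B,Q): not NE [P2→P gives 11>1]
(B,R): not NE [P2→P gives 11>8]

PSNE = {(B,P)}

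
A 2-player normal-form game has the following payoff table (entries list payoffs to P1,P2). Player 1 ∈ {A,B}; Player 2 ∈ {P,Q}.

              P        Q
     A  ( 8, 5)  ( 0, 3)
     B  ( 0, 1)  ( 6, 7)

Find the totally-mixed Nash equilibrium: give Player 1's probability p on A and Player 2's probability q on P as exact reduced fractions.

P1 indiff ⇒ q·8+(1-q)·0 = q·0+(1-q)·6 ⇒ q(8) = (1-q)(6) ⇒ q = 3/7
P2 indiff ⇒ p·5+(1-p)·1 = p·3+(1-p)·7 ⇒ p(2) = (1-p)(6) ⇒ p = 3/4

p=3/4, q=3/7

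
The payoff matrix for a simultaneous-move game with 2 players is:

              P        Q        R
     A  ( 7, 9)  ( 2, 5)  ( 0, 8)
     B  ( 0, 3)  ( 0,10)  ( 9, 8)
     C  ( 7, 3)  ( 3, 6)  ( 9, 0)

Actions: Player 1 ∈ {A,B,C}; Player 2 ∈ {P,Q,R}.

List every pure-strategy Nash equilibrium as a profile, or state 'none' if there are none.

NE set: (A,P), (C,Q)

(A,P): NE
(A,Q): not NE [P1→C gives 3>2; P2→P gives 9>5]
(A,R): not NE [P1→C gives 9>0; P2→P gives 9>8]
(B,P): not NE [P1→C gives 7>0; P2→Q gives 10>3]
(B,Q): not NE [P1→C gives 3>0]
(B,R): not NE [P2→Q gives 10>8]
(C,P): not NE [P2→Q gives 6>3]
(C,Q): NE
(C,R): not NE [P2→Q gives 6>0]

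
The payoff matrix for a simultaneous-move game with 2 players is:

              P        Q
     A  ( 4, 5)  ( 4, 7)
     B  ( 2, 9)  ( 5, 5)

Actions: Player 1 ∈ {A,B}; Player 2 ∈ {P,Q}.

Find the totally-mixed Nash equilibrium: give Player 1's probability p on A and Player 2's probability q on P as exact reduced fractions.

P1 indiff ⇒ q·4+(1-q)·4 = q·2+(1-q)·5 ⇒ q(2) = (1-q)(1) ⇒ q = 1/3
P2 indiff ⇒ p·5+(1-p)·9 = p·7+(1-p)·5 ⇒ p(-2) = (1-p)(-4) ⇒ p = 2/3

(p,q) = (2/3, 1/3)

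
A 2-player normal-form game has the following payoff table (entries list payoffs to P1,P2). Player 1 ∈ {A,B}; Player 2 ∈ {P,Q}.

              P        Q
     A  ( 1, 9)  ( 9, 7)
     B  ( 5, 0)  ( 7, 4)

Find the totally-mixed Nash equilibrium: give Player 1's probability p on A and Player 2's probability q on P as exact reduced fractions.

P1 indiff ⇒ q·1+(1-q)·9 = q·5+(1-q)·7 ⇒ q(-4) = (1-q)(-2) ⇒ q = 1/3
P2 indiff ⇒ p·9+(1-p)·0 = p·7+(1-p)·4 ⇒ p(2) = (1-p)(4) ⇒ p = 2/3

(p,q) = (2/3, 1/3)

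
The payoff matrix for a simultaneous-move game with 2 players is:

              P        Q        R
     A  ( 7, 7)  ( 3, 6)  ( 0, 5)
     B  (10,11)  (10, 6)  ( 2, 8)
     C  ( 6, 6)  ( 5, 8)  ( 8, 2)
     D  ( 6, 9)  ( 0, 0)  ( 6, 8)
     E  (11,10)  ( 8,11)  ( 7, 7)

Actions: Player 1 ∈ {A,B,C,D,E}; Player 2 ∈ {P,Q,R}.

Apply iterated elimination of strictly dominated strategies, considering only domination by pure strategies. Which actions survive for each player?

P1 drop A (B beats it: P:10>7 Q:10>3 R:2>0)
P1 drop D (E beats it: P:11>6 Q:8>0 R:7>6)
P2 drop R (P beats it: B:11>8 C:6>2 E:10>7)
P1 drop C (B beats it: P:10>6 Q:10>5)
P1→{B,E} P2→{P,Q}

IESDS → P1:{B,E} P2:{P,Q}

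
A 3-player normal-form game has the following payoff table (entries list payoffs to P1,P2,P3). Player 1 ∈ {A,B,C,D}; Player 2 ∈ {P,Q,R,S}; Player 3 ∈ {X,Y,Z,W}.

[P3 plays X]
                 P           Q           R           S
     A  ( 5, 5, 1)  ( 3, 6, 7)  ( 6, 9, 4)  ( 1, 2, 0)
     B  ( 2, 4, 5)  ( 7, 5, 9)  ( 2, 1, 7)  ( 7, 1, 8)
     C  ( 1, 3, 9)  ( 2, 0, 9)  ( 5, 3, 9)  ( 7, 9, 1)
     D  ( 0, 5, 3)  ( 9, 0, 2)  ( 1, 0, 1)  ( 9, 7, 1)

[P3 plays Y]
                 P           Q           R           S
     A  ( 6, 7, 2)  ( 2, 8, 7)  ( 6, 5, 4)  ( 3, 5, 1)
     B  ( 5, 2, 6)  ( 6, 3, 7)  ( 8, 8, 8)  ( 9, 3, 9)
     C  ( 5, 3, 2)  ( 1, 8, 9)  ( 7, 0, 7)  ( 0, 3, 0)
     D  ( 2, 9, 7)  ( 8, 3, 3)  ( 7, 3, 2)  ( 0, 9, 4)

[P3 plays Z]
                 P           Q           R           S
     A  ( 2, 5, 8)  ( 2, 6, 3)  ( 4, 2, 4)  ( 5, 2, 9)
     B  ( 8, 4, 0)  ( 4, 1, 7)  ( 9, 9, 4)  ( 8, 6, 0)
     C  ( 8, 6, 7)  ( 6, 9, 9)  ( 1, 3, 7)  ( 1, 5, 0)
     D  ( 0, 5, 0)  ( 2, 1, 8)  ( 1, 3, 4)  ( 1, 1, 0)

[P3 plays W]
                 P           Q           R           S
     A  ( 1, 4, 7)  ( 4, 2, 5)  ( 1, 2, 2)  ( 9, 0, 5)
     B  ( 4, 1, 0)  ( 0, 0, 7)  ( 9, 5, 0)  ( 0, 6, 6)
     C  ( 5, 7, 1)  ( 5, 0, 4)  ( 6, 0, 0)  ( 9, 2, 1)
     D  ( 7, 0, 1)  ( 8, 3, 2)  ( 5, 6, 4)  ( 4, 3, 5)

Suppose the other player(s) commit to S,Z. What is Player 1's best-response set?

u_1(A vs S,Z) = 5
u_1(B vs S,Z) = 8
u_1(C vs S,Z) = 1
u_1(D vs S,Z) = 1
max payoff 8 at {B}

P1 best: {B}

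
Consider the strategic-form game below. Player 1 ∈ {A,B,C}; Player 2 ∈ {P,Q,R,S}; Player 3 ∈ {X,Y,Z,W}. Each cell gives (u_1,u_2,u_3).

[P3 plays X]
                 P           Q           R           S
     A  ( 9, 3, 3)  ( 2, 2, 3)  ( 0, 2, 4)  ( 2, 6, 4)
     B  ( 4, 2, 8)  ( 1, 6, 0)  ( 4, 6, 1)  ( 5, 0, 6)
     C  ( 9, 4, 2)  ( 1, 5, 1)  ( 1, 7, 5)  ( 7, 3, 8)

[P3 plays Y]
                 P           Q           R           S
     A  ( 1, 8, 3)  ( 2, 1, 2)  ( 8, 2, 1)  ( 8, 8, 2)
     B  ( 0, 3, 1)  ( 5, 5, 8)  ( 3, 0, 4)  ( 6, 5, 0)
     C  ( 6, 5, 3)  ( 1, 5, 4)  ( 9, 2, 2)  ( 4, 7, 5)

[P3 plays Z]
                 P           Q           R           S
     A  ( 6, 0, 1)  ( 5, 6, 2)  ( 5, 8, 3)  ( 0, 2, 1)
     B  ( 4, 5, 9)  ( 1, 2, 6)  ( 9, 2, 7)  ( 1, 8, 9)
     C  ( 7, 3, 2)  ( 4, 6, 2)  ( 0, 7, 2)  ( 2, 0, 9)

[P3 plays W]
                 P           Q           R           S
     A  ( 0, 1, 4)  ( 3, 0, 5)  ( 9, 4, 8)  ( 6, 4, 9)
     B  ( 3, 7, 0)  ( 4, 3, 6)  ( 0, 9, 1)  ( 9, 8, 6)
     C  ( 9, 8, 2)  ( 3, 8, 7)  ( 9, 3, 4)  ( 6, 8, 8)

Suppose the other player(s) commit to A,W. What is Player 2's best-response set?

u_2(P vs A,W) = 1
u_2(Q vs A,W) = 0
u_2(R vs A,W) = 4
u_2(S vs A,W) = 4
max payoff 4 at {R,S}

argmax u_2 = {R,S}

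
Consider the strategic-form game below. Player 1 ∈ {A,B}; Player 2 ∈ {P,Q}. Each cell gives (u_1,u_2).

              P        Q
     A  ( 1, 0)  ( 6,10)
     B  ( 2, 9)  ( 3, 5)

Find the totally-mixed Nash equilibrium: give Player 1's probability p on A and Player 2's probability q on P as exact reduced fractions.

(p,q) = (2/7, 3/4)

P1 indiff ⇒ q·1+(1-q)·6 = q·2+(1-q)·3 ⇒ q(-1) = (1-q)(-3) ⇒ q = 3/4
P2 indiff ⇒ p·0+(1-p)·9 = p·10+(1-p)·5 ⇒ p(-10) = (1-p)(-4) ⇒ p = 2/7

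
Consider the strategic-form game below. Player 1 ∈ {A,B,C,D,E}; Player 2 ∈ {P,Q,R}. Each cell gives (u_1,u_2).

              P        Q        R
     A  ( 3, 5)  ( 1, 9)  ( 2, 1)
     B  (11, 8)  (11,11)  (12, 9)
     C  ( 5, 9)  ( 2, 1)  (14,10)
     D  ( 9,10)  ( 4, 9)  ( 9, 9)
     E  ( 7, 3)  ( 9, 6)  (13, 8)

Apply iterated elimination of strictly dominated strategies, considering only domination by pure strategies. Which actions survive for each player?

P1 drop A (B beats it: P:11>3 Q:11>1 R:12>2)
P1 drop D (B beats it: P:11>9 Q:11>4 R:12>9)
P2 drop P (R beats it: B:9>8 C:10>9 E:8>3)
P1→{B,C,E} P2→{Q,R}

Survivors P1:{B,C,E} P2:{Q,R}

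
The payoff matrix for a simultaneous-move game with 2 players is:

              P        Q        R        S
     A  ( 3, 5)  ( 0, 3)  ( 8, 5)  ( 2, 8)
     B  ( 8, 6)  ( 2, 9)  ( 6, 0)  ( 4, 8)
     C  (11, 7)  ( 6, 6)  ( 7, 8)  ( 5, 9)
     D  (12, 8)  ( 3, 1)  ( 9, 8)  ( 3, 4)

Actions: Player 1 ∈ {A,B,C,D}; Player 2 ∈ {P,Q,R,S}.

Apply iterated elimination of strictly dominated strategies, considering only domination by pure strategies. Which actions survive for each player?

P1 drop A (D beats it: P:12>3 Q:3>0 R:9>8 S:3>2)
P1 drop B (C beats it: P:11>8 Q:6>2 R:7>6 S:5>4)
P2 drop Q (P beats it: C:7>6 D:8>1)
P1→{C,D} P2→{P,R,S}

IESDS → P1:{C,D} P2:{P,R,S}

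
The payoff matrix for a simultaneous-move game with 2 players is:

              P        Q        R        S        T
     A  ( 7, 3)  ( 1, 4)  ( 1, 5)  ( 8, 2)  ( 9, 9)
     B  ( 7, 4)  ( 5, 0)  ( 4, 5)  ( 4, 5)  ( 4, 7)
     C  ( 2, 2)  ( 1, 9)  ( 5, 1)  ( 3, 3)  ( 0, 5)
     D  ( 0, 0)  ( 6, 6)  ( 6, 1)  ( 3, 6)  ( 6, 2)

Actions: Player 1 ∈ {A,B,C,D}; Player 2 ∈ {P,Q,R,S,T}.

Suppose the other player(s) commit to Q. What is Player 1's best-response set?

P1 best: {D}

u_1(A vs Q) = 1
u_1(B vs Q) = 5
u_1(C vs Q) = 1
u_1(D vs Q) = 6
max payoff 6 at {D}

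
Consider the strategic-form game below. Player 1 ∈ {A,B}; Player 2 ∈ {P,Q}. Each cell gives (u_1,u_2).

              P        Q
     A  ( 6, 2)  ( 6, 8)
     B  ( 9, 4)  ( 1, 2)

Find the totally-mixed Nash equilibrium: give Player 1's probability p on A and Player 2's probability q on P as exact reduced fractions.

p=1/4, q=5/8

P1 indiff ⇒ q·6+(1-q)·6 = q·9+(1-q)·1 ⇒ q(-3) = (1-q)(-5) ⇒ q = 5/8
P2 indiff ⇒ p·2+(1-p)·4 = p·8+(1-p)·2 ⇒ p(-6) = (1-p)(-2) ⇒ p = 1/4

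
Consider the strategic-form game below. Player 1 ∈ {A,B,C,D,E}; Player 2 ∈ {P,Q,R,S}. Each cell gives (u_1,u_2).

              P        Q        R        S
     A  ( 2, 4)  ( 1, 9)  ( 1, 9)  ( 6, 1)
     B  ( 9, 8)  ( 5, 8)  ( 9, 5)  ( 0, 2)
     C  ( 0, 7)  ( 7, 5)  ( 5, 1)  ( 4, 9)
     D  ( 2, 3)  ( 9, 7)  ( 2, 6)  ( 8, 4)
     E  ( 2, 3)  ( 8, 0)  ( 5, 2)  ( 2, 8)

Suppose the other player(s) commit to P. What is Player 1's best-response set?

u_1(A vs P) = 2
u_1(B vs P) = 9
u_1(C vs P) = 0
u_1(D vs P) = 2
u_1(E vs P) = 2
max payoff 9 at {B}

argmax u_1 = {B}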